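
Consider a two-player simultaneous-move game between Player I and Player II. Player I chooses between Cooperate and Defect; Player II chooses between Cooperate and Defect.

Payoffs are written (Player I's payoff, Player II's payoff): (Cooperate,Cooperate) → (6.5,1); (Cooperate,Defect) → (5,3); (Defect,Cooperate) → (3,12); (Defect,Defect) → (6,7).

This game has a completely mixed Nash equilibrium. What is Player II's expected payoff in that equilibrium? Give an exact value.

First find x, the probability Player I plays Cooperate, from Player II's indifference between Cooperate and Defect: x + 12(1−x) = 3x + 7(1−x), giving x = 5/7.
Since Player II is indifferent in equilibrium, Player II's expected payoff equals the payoff from either column against (5/7, 2/7). Using Cooperate: (5/7) + 12(2/7) = 29/7.

29/7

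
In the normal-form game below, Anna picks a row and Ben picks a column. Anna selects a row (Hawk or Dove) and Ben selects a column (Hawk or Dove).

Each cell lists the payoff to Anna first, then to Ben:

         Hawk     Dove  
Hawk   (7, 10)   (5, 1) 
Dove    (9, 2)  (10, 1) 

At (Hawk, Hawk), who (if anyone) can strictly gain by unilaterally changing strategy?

Anna

Anna at (Hawk, Hawk) earns 7; deviating to Dove yields 9 — a strict improvement.
Ben earns 10; deviating to Dove yields 1 — not better.
Only Anna has a strictly profitable deviation.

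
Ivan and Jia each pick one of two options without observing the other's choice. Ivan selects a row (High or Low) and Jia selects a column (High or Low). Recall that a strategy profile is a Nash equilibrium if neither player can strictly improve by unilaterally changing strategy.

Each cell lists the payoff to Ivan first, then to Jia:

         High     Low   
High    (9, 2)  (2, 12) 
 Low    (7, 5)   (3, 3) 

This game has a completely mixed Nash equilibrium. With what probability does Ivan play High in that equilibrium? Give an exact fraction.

Let x be the probability that Ivan plays High. In a completely mixed equilibrium, Jia must be indifferent between High and Low.
Jia's expected payoff from High is 2x + 5(1−x); from Low it is 12x + 3(1−x).
Setting these equal: −3x + 5 = 9x + 3, so x = 1/6.

1/6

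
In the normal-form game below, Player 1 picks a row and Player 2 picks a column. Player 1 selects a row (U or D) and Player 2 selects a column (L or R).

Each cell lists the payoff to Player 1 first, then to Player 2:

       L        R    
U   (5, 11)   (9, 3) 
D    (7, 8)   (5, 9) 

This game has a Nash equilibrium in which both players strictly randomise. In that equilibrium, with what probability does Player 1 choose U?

1/9

Let r be the probability that Player 1 plays U. In a completely mixed equilibrium, Player 2 must be indifferent between L and R.
Player 2's expected payoff from L is 11r + 8(1−r); from R it is 3r + 9(1−r).
Setting these equal: 3r + 8 = −6r + 9, so r = 1/9.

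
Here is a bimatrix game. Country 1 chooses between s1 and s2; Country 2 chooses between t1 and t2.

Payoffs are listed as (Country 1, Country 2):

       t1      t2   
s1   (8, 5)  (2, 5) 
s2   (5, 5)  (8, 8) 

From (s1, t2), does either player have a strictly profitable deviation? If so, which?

Country 1 at (s1, t2) earns 2; deviating to s2 yields 8 — a strict improvement.
Country 2 earns 5; deviating to t1 yields 5 — not better.
Only Country 1 has a strictly profitable deviation.

Country 1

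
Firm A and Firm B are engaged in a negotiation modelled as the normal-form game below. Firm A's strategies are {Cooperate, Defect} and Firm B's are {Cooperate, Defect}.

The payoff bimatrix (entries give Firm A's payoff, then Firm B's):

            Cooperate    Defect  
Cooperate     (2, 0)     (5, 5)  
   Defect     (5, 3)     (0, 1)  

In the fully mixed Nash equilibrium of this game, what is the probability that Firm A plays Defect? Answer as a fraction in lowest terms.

Let x be the probability that Firm A plays Cooperate. In a completely mixed equilibrium, Firm B must be indifferent between Cooperate and Defect.
Firm B's expected payoff from Cooperate is 3(1−x); from Defect it is 5x + (1−x).
Setting these equal: −3x + 3 = 4x + 1, so x = 2/7.
Therefore Firm A plays Defect with probability 1 − 2/7 = 5/7.

5/7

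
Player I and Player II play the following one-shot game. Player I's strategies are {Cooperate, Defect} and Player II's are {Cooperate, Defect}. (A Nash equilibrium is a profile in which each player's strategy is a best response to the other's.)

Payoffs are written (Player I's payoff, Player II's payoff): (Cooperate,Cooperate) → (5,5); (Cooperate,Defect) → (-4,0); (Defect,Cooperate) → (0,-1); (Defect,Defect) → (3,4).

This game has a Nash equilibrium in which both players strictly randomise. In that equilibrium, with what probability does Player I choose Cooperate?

1/2

Let x be the probability that Player I plays Cooperate. In a completely mixed equilibrium, Player II must be indifferent between Cooperate and Defect.
Player II's expected payoff from Cooperate is 5x − (1−x); from Defect it is 4(1−x).
Setting these equal: 6x − 1 = −4x + 4, so x = 1/2.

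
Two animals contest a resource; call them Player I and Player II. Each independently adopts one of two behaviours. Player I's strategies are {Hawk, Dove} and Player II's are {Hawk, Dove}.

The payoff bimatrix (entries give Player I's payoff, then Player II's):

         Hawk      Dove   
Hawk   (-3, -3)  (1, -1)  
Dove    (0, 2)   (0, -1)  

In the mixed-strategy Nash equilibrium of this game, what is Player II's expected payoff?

-1

First find x, the probability Player I plays Hawk, from Player II's indifference between Hawk and Dove: −3x + 2(1−x) = −x − (1−x), giving x = 3/5.
Since Player II is indifferent in equilibrium, Player II's expected payoff equals the payoff from either column against (3/5, 2/5). Using Hawk: −3(3/5) + 2(2/5) = -1.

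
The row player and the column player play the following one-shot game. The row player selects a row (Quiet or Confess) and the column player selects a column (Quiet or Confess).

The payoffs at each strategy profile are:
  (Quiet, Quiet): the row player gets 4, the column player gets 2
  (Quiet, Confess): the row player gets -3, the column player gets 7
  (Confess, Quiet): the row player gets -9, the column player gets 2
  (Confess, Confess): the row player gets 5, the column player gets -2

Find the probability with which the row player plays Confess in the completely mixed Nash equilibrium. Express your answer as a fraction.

5/9

Let r be the probability that the row player plays Quiet. In a completely mixed equilibrium, the column player must be indifferent between Quiet and Confess.
The column player's expected payoff from Quiet is 2r + 2(1−r); from Confess it is 7r − 2(1−r).
Setting these equal: 2 = 9r − 2, so r = 4/9.
Therefore the row player plays Confess with probability 1 − 4/9 = 5/9.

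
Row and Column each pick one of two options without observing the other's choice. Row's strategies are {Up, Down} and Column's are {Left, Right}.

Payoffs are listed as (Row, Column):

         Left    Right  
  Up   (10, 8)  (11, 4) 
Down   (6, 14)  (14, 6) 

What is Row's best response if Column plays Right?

Down

Against Right, Row earns 11 from Up and 14 from Down.
So Down is the best response.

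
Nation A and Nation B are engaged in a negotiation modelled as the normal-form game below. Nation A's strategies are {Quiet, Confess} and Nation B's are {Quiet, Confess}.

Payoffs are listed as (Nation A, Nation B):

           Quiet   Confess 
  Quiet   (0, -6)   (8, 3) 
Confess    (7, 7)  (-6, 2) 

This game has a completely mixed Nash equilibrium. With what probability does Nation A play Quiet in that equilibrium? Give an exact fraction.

Let r be the probability that Nation A plays Quiet. In a completely mixed equilibrium, Nation B must be indifferent between Quiet and Confess.
Nation B's expected payoff from Quiet is −6r + 7(1−r); from Confess it is 3r + 2(1−r).
Setting these equal: −13r + 7 = r + 2, so r = 5/14.

5/14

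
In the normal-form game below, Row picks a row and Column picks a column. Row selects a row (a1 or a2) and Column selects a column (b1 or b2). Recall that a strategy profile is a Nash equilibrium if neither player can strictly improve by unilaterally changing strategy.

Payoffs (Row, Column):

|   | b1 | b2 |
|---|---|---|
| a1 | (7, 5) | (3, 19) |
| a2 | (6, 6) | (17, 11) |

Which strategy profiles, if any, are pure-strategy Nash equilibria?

(a1, b1): Column prefers b2 (19 > 5) — not an equilibrium.
(a1, b2): Row prefers a2 (17 > 3) — not an equilibrium.
(a2, b1): Row prefers a1 (7 > 6); Column prefers b2 (11 > 6) — not an equilibrium.
(a2, b2): Row gets 17 ≥ 3 from a1, and Column gets 11 ≥ 6 from b1 — Nash equilibrium.

(a2, b2)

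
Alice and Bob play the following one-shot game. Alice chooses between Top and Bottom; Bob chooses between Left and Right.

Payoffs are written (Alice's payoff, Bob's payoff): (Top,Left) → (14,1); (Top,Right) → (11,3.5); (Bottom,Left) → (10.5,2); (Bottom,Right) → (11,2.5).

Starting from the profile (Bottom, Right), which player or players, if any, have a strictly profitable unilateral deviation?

Neither

Alice at (Bottom, Right) earns 11; deviating to Top yields 11 — not better.
Bob earns 2.5; deviating to Left yields 2 — not better.
Neither player can strictly improve; the profile is a Nash equilibrium.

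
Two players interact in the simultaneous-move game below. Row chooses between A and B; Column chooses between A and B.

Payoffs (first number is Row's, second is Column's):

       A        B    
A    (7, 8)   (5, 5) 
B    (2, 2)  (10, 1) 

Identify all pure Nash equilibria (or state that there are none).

(A, A): Row gets 7 ≥ 2 from B, and Column gets 8 ≥ 5 from B — Nash equilibrium.
(A, B): Row prefers B (10 > 5); Column prefers A (8 > 5) — not an equilibrium.
(B, A): Row prefers A (7 > 2) — not an equilibrium.
(B, B): Column prefers A (2 > 1) — not an equilibrium.

(A, A)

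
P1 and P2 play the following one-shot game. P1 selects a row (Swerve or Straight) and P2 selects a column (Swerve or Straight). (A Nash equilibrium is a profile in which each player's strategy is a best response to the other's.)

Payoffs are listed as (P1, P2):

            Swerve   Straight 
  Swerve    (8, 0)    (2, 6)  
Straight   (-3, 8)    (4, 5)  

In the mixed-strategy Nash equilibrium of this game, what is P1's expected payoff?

First find y, the probability P2 plays Swerve, from P1's indifference between Swerve and Straight: 8y + 2(1−y) = −3y + 4(1−y), giving y = 2/13.
Since P1 is indifferent in equilibrium, P1's expected payoff equals the payoff from either row against (2/13, 11/13). Using Swerve: 8(2/13) + 2(11/13) = 38/13.

38/13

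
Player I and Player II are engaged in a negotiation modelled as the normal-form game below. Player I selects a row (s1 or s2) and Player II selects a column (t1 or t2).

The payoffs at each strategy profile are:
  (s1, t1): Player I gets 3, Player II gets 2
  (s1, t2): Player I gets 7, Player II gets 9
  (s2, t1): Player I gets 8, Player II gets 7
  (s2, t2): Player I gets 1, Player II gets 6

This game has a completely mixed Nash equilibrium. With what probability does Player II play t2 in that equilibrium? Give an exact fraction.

5/11

Let c be the probability that Player II plays t1. In a completely mixed equilibrium, Player I must be indifferent between s1 and s2.
Player I's expected payoff from s1 is 3c + 7(1−c); from s2 it is 8c + (1−c).
Setting these equal: −4c + 7 = 7c + 1, so c = 6/11.
Therefore Player II plays t2 with probability 1 − 6/11 = 5/11.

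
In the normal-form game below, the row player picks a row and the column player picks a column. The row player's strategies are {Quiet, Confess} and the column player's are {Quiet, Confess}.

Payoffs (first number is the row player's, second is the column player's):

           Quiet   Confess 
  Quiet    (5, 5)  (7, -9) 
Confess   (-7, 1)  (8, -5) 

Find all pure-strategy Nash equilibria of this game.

(Quiet, Quiet): the row player gets 5 ≥ -7 from Confess, and the column player gets 5 ≥ -9 from Confess — Nash equilibrium.
(Quiet, Confess): the row player prefers Confess (8 > 7); the column player prefers Quiet (5 > -9) — not an equilibrium.
(Confess, Quiet): the row player prefers Quiet (5 > -7) — not an equilibrium.
(Confess, Confess): the column player prefers Quiet (1 > -5) — not an equilibrium.

(Quiet, Quiet)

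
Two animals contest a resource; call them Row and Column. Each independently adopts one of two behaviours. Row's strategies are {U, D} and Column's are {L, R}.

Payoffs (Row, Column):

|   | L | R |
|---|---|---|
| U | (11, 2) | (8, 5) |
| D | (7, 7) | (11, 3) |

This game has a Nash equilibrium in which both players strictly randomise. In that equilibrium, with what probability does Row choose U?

4/7

Let x be the probability that Row plays U. In a completely mixed equilibrium, Column must be indifferent between L and R.
Column's expected payoff from L is 2x + 7(1−x); from R it is 5x + 3(1−x).
Setting these equal: −5x + 7 = 2x + 3, so x = 4/7.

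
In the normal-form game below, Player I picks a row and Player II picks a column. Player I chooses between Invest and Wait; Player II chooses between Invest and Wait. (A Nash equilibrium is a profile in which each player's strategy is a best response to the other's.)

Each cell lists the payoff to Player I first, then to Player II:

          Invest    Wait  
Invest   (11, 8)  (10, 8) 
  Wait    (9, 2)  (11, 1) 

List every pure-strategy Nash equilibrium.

(Invest, Invest)

(Invest, Invest): Player I gets 11 ≥ 9 from Wait, and Player II gets 8 ≥ 8 from Wait — Nash equilibrium.
(Invest, Wait): Player I prefers Wait (11 > 10) — not an equilibrium.
(Wait, Invest): Player I prefers Invest (11 > 9) — not an equilibrium.
(Wait, Wait): Player II prefers Invest (2 > 1) — not an equilibrium.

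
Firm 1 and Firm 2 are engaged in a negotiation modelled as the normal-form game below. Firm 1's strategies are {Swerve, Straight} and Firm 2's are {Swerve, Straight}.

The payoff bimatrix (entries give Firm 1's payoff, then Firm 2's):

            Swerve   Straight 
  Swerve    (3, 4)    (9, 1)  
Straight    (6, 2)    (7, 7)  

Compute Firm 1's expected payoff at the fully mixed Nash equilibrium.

First find y, the probability Firm 2 plays Swerve, from Firm 1's indifference between Swerve and Straight: 3y + 9(1−y) = 6y + 7(1−y), giving y = 2/5.
Since Firm 1 is indifferent in equilibrium, Firm 1's expected payoff equals the payoff from either row against (2/5, 3/5). Using Swerve: 3(2/5) + 9(3/5) = 33/5.

33/5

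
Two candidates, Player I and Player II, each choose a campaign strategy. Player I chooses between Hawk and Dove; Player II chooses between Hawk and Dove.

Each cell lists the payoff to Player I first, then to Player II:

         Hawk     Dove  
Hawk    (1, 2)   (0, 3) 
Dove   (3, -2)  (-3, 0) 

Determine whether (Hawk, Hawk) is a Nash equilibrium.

At (Hawk, Hawk), Player I earns 1; switching to Dove would give 3, so Player I would deviate.
Player II earns 2; switching to Dove would give 3, so Player II would deviate.
Since at least one player can profitably deviate, this is not a Nash equilibrium.

No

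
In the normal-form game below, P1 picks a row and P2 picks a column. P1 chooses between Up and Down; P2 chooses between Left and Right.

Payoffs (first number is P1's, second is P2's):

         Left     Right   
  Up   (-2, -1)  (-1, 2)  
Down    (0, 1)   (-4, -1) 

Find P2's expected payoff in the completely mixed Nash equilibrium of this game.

First find p, the probability P1 plays Up, from P2's indifference between Left and Right: −p + (1−p) = 2p − (1−p), giving p = 2/5.
Since P2 is indifferent in equilibrium, P2's expected payoff equals the payoff from either column against (2/5, 3/5). Using Left: −(2/5) + (3/5) = 1/5.

1/5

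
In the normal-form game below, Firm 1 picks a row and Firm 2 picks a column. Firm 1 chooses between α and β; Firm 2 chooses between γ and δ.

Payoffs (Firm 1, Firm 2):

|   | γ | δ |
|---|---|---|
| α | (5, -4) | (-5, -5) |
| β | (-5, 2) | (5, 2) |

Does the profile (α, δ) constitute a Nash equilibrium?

At (α, δ), Firm 1 earns -5; switching to β would give 5, so Firm 1 would deviate.
Firm 2 earns -5; switching to γ would give -4, so Firm 2 would deviate.
Since at least one player can profitably deviate, this is not a Nash equilibrium.

No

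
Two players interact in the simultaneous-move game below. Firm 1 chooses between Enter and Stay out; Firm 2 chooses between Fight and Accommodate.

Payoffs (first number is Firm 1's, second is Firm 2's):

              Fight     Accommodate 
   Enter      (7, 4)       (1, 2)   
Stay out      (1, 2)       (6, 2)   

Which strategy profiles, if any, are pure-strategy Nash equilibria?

(Enter, Fight): Firm 1 gets 7 ≥ 1 from Stay out, and Firm 2 gets 4 ≥ 2 from Accommodate — Nash equilibrium.
(Enter, Accommodate): Firm 1 prefers Stay out (6 > 1); Firm 2 prefers Fight (4 > 2) — not an equilibrium.
(Stay out, Fight): Firm 1 prefers Enter (7 > 1) — not an equilibrium.
(Stay out, Accommodate): Firm 1 gets 6 ≥ 1 from Enter, and Firm 2 gets 2 ≥ 2 from Fight — Nash equilibrium.

(Enter, Fight) and (Stay out, Accommodate)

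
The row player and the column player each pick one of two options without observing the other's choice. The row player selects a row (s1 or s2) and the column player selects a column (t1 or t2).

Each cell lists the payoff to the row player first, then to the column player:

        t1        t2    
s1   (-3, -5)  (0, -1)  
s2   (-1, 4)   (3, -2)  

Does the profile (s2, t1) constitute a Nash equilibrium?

At (s2, t1), the row player earns -1; switching to s1 would give -3, so the row player has no profitable deviation.
The column player earns 4; switching to t2 would give -2, so the column player has no profitable deviation.
Neither player can gain by a unilateral deviation, so this profile is a Nash equilibrium.

Yes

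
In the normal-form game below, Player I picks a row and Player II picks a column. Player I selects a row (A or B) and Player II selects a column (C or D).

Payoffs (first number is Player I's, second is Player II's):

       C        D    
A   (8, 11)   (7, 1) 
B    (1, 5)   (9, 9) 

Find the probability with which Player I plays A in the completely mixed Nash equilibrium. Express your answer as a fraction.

2/7

Let x be the probability that Player I plays A. In a completely mixed equilibrium, Player II must be indifferent between C and D.
Player II's expected payoff from C is 11x + 5(1−x); from D it is x + 9(1−x).
Setting these equal: 6x + 5 = −8x + 9, so x = 2/7.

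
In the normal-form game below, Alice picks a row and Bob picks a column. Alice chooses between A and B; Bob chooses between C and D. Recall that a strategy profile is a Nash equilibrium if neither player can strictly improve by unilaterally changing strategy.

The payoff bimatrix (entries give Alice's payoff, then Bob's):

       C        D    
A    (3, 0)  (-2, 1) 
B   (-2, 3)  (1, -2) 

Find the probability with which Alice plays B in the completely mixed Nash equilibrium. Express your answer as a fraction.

Let x be the probability that Alice plays A. In a completely mixed equilibrium, Bob must be indifferent between C and D.
Bob's expected payoff from C is 3(1−x); from D it is x − 2(1−x).
Setting these equal: −3x + 3 = 3x − 2, so x = 5/6.
Therefore Alice plays B with probability 1 − 5/6 = 1/6.

1/6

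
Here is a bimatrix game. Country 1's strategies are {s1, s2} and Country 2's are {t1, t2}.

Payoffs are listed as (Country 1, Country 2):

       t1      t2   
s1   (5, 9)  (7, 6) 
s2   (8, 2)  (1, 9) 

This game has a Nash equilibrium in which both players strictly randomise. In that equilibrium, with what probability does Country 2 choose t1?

Let q be the probability that Country 2 plays t1. In a completely mixed equilibrium, Country 1 must be indifferent between s1 and s2.
Country 1's expected payoff from s1 is 5q + 7(1−q); from s2 it is 8q + (1−q).
Setting these equal: −2q + 7 = 7q + 1, so q = 2/3.

2/3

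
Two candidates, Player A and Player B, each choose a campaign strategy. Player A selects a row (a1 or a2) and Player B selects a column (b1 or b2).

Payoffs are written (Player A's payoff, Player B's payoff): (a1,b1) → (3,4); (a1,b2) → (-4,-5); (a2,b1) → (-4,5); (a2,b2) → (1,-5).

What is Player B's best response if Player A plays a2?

b1

Against a2, Player B earns 5 from b1 and -5 from b2.
So b1 is the best response.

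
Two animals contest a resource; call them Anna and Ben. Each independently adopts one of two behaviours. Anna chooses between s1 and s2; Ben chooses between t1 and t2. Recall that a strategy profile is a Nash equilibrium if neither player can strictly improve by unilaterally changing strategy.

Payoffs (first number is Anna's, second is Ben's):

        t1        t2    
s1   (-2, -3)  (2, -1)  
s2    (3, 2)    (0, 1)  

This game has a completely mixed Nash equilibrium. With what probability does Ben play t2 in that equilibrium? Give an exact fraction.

5/7

Let q be the probability that Ben plays t1. In a completely mixed equilibrium, Anna must be indifferent between s1 and s2.
Anna's expected payoff from s1 is −2q + 2(1−q); from s2 it is 3q.
Setting these equal: −4q + 2 = 3q, so q = 2/7.
Therefore Ben plays t2 with probability 1 − 2/7 = 5/7.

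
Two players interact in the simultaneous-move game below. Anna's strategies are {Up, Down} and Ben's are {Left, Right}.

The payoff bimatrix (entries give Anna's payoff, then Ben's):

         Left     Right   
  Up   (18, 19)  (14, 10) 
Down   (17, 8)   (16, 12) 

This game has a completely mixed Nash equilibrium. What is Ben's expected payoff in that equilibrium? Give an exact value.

First find x, the probability Anna plays Up, from Ben's indifference between Left and Right: 19x + 8(1−x) = 10x + 12(1−x), giving x = 4/13.
Since Ben is indifferent in equilibrium, Ben's expected payoff equals the payoff from either column against (4/13, 9/13). Using Left: 19(4/13) + 8(9/13) = 148/13.

148/13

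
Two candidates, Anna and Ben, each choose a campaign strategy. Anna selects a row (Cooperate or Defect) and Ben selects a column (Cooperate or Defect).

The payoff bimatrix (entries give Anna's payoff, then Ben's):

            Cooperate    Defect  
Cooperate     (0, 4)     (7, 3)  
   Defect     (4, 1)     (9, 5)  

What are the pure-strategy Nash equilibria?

(Cooperate, Cooperate): Anna prefers Defect (4 > 0) — not an equilibrium.
(Cooperate, Defect): Anna prefers Defect (9 > 7); Ben prefers Cooperate (4 > 3) — not an equilibrium.
(Defect, Cooperate): Ben prefers Defect (5 > 1) — not an equilibrium.
(Defect, Defect): Anna gets 9 ≥ 7 from Cooperate, and Ben gets 5 ≥ 1 from Cooperate — Nash equilibrium.

(Defect, Defect)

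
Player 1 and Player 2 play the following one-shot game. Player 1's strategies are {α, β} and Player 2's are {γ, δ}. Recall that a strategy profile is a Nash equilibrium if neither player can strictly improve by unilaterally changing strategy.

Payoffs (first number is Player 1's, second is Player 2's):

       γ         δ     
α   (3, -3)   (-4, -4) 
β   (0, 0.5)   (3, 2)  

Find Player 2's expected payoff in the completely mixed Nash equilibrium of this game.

-8/5

First find x, the probability Player 1 plays α, from Player 2's indifference between γ and δ: −3x + 0.5(1−x) = −4x + 2(1−x), giving x = 3/5.
Since Player 2 is indifferent in equilibrium, Player 2's expected payoff equals the payoff from either column against (3/5, 2/5). Using γ: −3(3/5) + 0.5(2/5) = -8/5.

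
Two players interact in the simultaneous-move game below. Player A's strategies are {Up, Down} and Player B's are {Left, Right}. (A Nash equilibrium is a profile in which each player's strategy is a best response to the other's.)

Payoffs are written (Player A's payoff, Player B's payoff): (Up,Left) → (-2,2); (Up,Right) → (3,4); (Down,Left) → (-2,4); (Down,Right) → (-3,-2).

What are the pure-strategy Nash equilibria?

(Up, Right) and (Down, Left)

(Up, Left): Player B prefers Right (4 > 2) — not an equilibrium.
(Up, Right): Player A gets 3 ≥ -3 from Down, and Player B gets 4 ≥ 2 from Left — Nash equilibrium.
(Down, Left): Player A gets -2 ≥ -2 from Up, and Player B gets 4 ≥ -2 from Right — Nash equilibrium.
(Down, Right): Player A prefers Up (3 > -3); Player B prefers Left (4 > -2) — not an equilibrium.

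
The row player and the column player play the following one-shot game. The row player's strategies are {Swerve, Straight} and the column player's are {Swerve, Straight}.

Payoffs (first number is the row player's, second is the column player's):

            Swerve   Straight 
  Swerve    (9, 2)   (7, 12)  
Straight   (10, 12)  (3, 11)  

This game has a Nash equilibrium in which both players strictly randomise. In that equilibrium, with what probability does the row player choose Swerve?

1/11

Let r be the probability that the row player plays Swerve. In a completely mixed equilibrium, the column player must be indifferent between Swerve and Straight.
The column player's expected payoff from Swerve is 2r + 12(1−r); from Straight it is 12r + 11(1−r).
Setting these equal: −10r + 12 = r + 11, so r = 1/11.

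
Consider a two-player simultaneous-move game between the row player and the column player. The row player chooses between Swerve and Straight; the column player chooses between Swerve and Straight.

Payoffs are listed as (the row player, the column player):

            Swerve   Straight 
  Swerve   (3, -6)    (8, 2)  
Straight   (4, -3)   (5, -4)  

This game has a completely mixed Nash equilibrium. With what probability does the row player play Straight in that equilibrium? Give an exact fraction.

Let p be the probability that the row player plays Swerve. In a completely mixed equilibrium, the column player must be indifferent between Swerve and Straight.
The column player's expected payoff from Swerve is −6p − 3(1−p); from Straight it is 2p − 4(1−p).
Setting these equal: −3p − 3 = 6p − 4, so p = 1/9.
Therefore the row player plays Straight with probability 1 − 1/9 = 8/9.

8/9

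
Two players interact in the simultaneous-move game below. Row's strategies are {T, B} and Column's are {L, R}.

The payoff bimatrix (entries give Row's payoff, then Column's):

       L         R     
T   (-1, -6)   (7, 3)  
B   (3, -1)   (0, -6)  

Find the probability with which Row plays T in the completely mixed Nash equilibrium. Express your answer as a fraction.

5/14

Let x be the probability that Row plays T. In a completely mixed equilibrium, Column must be indifferent between L and R.
Column's expected payoff from L is −6x − (1−x); from R it is 3x − 6(1−x).
Setting these equal: −5x − 1 = 9x − 6, so x = 5/14.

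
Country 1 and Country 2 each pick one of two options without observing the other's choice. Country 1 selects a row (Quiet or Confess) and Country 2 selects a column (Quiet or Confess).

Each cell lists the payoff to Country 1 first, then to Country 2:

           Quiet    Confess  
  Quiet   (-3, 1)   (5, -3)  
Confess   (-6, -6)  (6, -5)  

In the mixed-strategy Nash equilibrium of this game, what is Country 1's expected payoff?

3

First find y, the probability Country 2 plays Quiet, from Country 1's indifference between Quiet and Confess: −3y + 5(1−y) = −6y + 6(1−y), giving y = 1/4.
Since Country 1 is indifferent in equilibrium, Country 1's expected payoff equals the payoff from either row against (1/4, 3/4). Using Quiet: −3(1/4) + 5(3/4) = 3.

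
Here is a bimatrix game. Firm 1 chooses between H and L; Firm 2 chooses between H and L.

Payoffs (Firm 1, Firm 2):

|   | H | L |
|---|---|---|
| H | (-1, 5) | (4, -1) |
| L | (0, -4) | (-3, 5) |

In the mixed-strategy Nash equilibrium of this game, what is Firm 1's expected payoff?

-3/8

First find q, the probability Firm 2 plays H, from Firm 1's indifference between H and L: −q + 4(1−q) = −3(1−q), giving q = 7/8.
Since Firm 1 is indifferent in equilibrium, Firm 1's expected payoff equals the payoff from either row against (7/8, 1/8). Using H: −(7/8) + 4(1/8) = -3/8.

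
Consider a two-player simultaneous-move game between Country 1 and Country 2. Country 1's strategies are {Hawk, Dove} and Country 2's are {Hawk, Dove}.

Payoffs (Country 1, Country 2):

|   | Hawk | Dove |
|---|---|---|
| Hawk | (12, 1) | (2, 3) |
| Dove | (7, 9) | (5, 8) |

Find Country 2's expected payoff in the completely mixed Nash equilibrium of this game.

19/3

First find p, the probability Country 1 plays Hawk, from Country 2's indifference between Hawk and Dove: p + 9(1−p) = 3p + 8(1−p), giving p = 1/3.
Since Country 2 is indifferent in equilibrium, Country 2's expected payoff equals the payoff from either column against (1/3, 2/3). Using Hawk: (1/3) + 9(2/3) = 19/3.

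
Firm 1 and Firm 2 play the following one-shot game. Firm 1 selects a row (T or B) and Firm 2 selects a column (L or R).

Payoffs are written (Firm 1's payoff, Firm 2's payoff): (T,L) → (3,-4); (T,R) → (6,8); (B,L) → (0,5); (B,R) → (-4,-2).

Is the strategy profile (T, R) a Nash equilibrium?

Yes

At (T, R), Firm 1 earns 6; switching to B would give -4, so Firm 1 has no profitable deviation.
Firm 2 earns 8; switching to L would give -4, so Firm 2 has no profitable deviation.
Neither player can gain by a unilateral deviation, so this profile is a Nash equilibrium.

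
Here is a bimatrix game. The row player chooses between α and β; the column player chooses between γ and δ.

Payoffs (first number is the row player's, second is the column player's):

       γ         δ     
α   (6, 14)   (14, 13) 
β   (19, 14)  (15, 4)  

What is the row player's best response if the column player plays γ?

β

Against γ, the row player earns 6 from α and 19 from β.
So β is the best response.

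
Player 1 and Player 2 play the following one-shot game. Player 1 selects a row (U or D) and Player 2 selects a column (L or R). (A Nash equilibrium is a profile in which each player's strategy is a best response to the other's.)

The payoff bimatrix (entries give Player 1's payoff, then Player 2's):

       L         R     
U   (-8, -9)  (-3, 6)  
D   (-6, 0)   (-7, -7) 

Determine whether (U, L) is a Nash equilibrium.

At (U, L), Player 1 earns -8; switching to D would give -6, so Player 1 would deviate.
Player 2 earns -9; switching to R would give 6, so Player 2 would deviate.
Since at least one player can profitably deviate, this is not a Nash equilibrium.

No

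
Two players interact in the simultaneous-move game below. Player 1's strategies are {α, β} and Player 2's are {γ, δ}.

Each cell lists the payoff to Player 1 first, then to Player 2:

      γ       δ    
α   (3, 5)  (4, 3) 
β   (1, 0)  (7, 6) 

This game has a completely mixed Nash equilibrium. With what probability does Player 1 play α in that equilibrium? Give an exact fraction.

Let p be the probability that Player 1 plays α. In a completely mixed equilibrium, Player 2 must be indifferent between γ and δ.
Player 2's expected payoff from γ is 5p; from δ it is 3p + 6(1−p).
Setting these equal: 5p = −3p + 6, so p = 3/4.

3/4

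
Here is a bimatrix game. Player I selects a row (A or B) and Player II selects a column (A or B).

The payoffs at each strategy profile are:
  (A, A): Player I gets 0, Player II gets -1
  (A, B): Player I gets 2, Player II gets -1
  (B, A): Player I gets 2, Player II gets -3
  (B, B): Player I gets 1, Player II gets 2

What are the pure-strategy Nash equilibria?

(A, B)

(A, A): Player I prefers B (2 > 0) — not an equilibrium.
(A, B): Player I gets 2 ≥ 1 from B, and Player II gets -1 ≥ -1 from A — Nash equilibrium.
(B, A): Player II prefers B (2 > -3) — not an equilibrium.
(B, B): Player I prefers A (2 > 1) — not an equilibrium.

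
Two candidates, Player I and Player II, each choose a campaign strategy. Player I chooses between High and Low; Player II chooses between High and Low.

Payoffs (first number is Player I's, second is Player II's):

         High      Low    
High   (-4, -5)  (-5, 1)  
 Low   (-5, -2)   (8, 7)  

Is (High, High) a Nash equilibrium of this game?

No

At (High, High), Player I earns -4; switching to Low would give -5, so Player I has no profitable deviation.
Player II earns -5; switching to Low would give 1, so Player II would deviate.
Since at least one player can profitably deviate, this is not a Nash equilibrium.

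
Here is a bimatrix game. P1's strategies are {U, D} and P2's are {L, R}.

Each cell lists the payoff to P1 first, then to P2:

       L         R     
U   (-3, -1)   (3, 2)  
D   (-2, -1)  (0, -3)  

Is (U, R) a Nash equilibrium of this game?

At (U, R), P1 earns 3; switching to D would give 0, so P1 has no profitable deviation.
P2 earns 2; switching to L would give -1, so P2 has no profitable deviation.
Neither player can gain by a unilateral deviation, so this profile is a Nash equilibrium.

Yes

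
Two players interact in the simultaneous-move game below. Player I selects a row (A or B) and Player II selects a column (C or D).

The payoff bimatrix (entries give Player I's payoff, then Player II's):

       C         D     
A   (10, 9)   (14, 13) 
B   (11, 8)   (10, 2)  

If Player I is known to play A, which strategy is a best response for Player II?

Against A, Player II earns 9 from C and 13 from D.
So D is the best response.

D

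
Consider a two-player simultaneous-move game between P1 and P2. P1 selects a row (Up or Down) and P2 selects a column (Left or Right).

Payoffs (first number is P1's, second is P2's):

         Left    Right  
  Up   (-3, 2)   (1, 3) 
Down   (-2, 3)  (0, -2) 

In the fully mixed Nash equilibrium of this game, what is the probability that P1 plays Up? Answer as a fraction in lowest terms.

5/6

Let x be the probability that P1 plays Up. In a completely mixed equilibrium, P2 must be indifferent between Left and Right.
P2's expected payoff from Left is 2x + 3(1−x); from Right it is 3x − 2(1−x).
Setting these equal: −x + 3 = 5x − 2, so x = 5/6.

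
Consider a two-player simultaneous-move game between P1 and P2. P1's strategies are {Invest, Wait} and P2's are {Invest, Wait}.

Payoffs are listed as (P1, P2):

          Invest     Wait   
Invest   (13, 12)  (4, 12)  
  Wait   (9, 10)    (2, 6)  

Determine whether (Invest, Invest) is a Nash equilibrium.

Yes

At (Invest, Invest), P1 earns 13; switching to Wait would give 9, so P1 has no profitable deviation.
P2 earns 12; switching to Wait would give 12, so P2 has no profitable deviation.
Neither player can gain by a unilateral deviation, so this profile is a Nash equilibrium.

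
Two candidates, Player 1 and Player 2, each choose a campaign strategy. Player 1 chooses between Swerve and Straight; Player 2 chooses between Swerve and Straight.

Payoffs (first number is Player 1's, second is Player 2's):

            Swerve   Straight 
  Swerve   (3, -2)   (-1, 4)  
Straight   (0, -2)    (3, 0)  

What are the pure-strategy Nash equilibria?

(Straight, Straight)

(Swerve, Swerve): Player 2 prefers Straight (4 > -2) — not an equilibrium.
(Swerve, Straight): Player 1 prefers Straight (3 > -1) — not an equilibrium.
(Straight, Swerve): Player 1 prefers Swerve (3 > 0); Player 2 prefers Straight (0 > -2) — not an equilibrium.
(Straight, Straight): Player 1 gets 3 ≥ -1 from Swerve, and Player 2 gets 0 ≥ -2 from Swerve — Nash equilibrium.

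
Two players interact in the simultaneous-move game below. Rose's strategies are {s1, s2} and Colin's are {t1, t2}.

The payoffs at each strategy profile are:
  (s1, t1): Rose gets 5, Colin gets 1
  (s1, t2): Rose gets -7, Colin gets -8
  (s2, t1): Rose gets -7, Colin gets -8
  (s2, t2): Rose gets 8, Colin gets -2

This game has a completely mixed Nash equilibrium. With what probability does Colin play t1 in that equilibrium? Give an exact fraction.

5/9

Let y be the probability that Colin plays t1. In a completely mixed equilibrium, Rose must be indifferent between s1 and s2.
Rose's expected payoff from s1 is 5y − 7(1−y); from s2 it is −7y + 8(1−y).
Setting these equal: 12y − 7 = −15y + 8, so y = 5/9.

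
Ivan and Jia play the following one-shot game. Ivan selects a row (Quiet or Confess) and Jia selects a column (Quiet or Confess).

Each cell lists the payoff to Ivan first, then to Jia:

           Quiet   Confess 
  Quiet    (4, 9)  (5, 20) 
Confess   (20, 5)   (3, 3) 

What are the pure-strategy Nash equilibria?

(Quiet, Confess) and (Confess, Quiet)

(Quiet, Quiet): Ivan prefers Confess (20 > 4); Jia prefers Confess (20 > 9) — not an equilibrium.
(Quiet, Confess): Ivan gets 5 ≥ 3 from Confess, and Jia gets 20 ≥ 9 from Quiet — Nash equilibrium.
(Confess, Quiet): Ivan gets 20 ≥ 4 from Quiet, and Jia gets 5 ≥ 3 from Confess — Nash equilibrium.
(Confess, Confess): Ivan prefers Quiet (5 > 3); Jia prefers Quiet (5 > 3) — not an equilibrium.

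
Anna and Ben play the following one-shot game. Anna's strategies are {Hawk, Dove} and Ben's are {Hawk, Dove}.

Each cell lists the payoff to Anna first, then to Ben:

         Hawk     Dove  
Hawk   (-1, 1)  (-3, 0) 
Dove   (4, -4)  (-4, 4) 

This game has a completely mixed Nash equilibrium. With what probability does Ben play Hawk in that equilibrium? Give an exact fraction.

1/6

Let c be the probability that Ben plays Hawk. In a completely mixed equilibrium, Anna must be indifferent between Hawk and Dove.
Anna's expected payoff from Hawk is −c − 3(1−c); from Dove it is 4c − 4(1−c).
Setting these equal: 2c − 3 = 8c − 4, so c = 1/6.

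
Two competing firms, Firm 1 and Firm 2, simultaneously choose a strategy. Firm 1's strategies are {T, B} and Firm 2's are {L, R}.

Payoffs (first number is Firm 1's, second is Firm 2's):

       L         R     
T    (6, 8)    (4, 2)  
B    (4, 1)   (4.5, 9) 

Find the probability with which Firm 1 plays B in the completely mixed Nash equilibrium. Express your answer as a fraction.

Let r be the probability that Firm 1 plays T. In a completely mixed equilibrium, Firm 2 must be indifferent between L and R.
Firm 2's expected payoff from L is 8r + (1−r); from R it is 2r + 9(1−r).
Setting these equal: 7r + 1 = −7r + 9, so r = 4/7.
Therefore Firm 1 plays B with probability 1 − 4/7 = 3/7.

3/7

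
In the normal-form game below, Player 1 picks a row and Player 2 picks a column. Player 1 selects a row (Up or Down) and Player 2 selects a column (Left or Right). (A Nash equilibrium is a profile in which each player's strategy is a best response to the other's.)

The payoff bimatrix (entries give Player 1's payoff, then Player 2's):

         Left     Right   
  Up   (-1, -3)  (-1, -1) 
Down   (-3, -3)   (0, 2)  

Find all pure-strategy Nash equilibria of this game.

(Up, Left): Player 2 prefers Right (-1 > -3) — not an equilibrium.
(Up, Right): Player 1 prefers Down (0 > -1) — not an equilibrium.
(Down, Left): Player 1 prefers Up (-1 > -3); Player 2 prefers Right (2 > -3) — not an equilibrium.
(Down, Right): Player 1 gets 0 ≥ -1 from Up, and Player 2 gets 2 ≥ -3 from Left — Nash equilibrium.

(Down, Right)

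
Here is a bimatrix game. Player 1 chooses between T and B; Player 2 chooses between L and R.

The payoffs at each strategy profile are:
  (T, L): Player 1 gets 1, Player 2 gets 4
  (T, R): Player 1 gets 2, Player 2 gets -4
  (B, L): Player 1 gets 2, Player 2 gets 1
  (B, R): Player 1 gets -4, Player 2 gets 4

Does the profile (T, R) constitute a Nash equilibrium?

No

At (T, R), Player 1 earns 2; switching to B would give -4, so Player 1 has no profitable deviation.
Player 2 earns -4; switching to L would give 4, so Player 2 would deviate.
Since at least one player can profitably deviate, this is not a Nash equilibrium.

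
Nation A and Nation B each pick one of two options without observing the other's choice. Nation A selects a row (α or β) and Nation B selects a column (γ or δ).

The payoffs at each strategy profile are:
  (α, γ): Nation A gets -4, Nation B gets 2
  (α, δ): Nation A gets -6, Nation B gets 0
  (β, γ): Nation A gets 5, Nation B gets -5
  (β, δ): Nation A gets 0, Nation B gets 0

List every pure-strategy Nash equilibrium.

(β, δ)

(α, γ): Nation A prefers β (5 > -4) — not an equilibrium.
(α, δ): Nation A prefers β (0 > -6); Nation B prefers γ (2 > 0) — not an equilibrium.
(β, γ): Nation B prefers δ (0 > -5) — not an equilibrium.
(β, δ): Nation A gets 0 ≥ -6 from α, and Nation B gets 0 ≥ -5 from γ — Nash equilibrium.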